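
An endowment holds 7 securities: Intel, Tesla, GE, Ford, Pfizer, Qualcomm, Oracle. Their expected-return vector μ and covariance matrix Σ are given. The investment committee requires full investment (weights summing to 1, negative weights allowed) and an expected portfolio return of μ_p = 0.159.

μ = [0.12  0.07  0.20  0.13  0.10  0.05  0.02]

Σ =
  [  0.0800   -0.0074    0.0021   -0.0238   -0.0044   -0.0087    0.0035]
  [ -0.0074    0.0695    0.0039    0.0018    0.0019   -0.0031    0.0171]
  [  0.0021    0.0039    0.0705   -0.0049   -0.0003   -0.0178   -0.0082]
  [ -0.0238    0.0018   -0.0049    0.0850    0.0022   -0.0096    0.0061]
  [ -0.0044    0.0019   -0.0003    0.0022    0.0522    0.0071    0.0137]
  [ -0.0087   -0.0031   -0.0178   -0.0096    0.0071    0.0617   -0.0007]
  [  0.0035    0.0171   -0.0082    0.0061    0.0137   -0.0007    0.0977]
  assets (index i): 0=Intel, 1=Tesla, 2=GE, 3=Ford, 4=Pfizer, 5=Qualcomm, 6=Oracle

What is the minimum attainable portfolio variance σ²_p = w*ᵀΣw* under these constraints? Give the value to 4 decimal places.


0.0190

p=Σ⁻¹μ = [2.6918  1.1379  3.4924  2.7091  1.7203  2.4760  -0.1904]
q=Σ⁻¹𝟙 = [23.3692  14.5902  22.0549  21.7037  14.5031  28.3689  5.5101]
a=μᵀp=1.745344  b=𝟙ᵀp=14.037046  c=𝟙ᵀq=130.100164  D=ac−b²=30.030848
λ₁=(c·0.159−b)/D = (130.100164·0.159−14.037046)/30.030848 = 0.221402
λ₂=(a−b·0.159)/D = (1.745344−14.037046·0.159)/30.030848 = -0.016202
w* = 0.221402·p + -0.016202·q:
  w_0 = 0.221402·2.6918 + -0.016202·23.3692 = 0.2173  (Intel)
  w_1 = 0.221402·1.1379 + -0.016202·14.5902 = 0.0156  (Tesla)
  w_2 = 0.221402·3.4924 + -0.016202·22.0549 = 0.4159  (GE)
  w_3 = 0.221402·2.7091 + -0.016202·21.7037 = 0.2482  (Ford)
  w_4 = 0.221402·1.7203 + -0.016202·14.5031 = 0.1459  (Pfizer)
  w_5 = 0.221402·2.4760 + -0.016202·28.3689 = 0.0886  (Qualcomm)
  w_6 = 0.221402·-0.1904 + -0.016202·5.5101 = -0.1314  (Oracle)
Σw_i=1.0000  μᵀw=0.1590
σ²=wᵀΣw=λ₁·μ_p+λ₂ = 0.221402·0.159 + -0.016202 = 0.019001 ≈ 0.0190


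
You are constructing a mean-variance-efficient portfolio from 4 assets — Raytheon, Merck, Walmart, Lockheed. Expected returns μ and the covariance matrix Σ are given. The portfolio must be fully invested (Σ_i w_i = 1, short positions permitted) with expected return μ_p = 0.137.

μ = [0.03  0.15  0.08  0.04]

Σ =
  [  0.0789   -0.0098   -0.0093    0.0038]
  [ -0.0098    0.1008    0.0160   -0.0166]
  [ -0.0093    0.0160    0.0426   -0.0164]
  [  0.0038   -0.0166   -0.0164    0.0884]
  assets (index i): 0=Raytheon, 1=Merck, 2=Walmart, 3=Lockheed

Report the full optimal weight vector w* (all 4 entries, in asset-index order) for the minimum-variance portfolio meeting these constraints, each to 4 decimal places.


-0.1166  0.7769  0.2593  0.0804

p=Σ⁻¹μ = [0.7317  1.4289  1.9022  1.0423]
q=Σ⁻¹𝟙 = [16.5917  9.6803  30.4128  18.0590]
a=μᵀp=0.430162  b=𝟙ᵀp=5.105176  c=𝟙ᵀq=74.743724  D=ac−b²=6.089110
λ₁=(c·0.137−b)/D = (74.743724·0.137−5.105176)/6.089110 = 0.843262
λ₂=(a−b·0.137)/D = (0.430162−5.105176·0.137)/6.089110 = -0.044218
w* = 0.843262·p + -0.044218·q:
  w_0 = 0.843262·0.7317 + -0.044218·16.5917 = -0.1166  (Raytheon)
  w_1 = 0.843262·1.4289 + -0.044218·9.6803 = 0.7769  (Merck)
  w_2 = 0.843262·1.9022 + -0.044218·30.4128 = 0.2593  (Walmart)
  w_3 = 0.843262·1.0423 + -0.044218·18.0590 = 0.0804  (Lockheed)
Σw_i=1.0000  μᵀw=0.1370
σ²=wᵀΣw=λ₁·μ_p+λ₂ = 0.843262·0.137 + -0.044218 = 0.071309 ≈ 0.0713


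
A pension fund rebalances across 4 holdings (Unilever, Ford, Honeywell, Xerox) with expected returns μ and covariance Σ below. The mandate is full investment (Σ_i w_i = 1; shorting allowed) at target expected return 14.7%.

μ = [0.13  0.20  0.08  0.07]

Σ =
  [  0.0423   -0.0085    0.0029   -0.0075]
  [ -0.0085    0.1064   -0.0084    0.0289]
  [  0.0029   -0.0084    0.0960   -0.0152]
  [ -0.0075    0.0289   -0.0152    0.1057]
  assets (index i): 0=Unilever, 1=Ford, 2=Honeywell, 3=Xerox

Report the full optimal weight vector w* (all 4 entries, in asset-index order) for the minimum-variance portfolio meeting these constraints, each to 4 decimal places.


0.5120  0.3472  0.1145  0.0263

p=Σ⁻¹μ = [3.5139  2.1088  0.9872  0.4770]
q=Σ⁻¹𝟙 = [26.6010  9.6403  12.1119  10.4542]
a=μᵀp=0.990937  b=𝟙ᵀp=7.086926  c=𝟙ᵀq=58.807313  D=ac−b²=8.049826
λ₁=(c·0.147−b)/D = (58.807313·0.147−7.086926)/8.049826 = 0.193513
λ₂=(a−b·0.147)/D = (0.990937−7.086926·0.147)/8.049826 = -0.006316
w* = 0.193513·p + -0.006316·q:
  w_0 = 0.193513·3.5139 + -0.006316·26.6010 = 0.5120  (Unilever)
  w_1 = 0.193513·2.1088 + -0.006316·9.6403 = 0.3472  (Ford)
  w_2 = 0.193513·0.9872 + -0.006316·12.1119 = 0.1145  (Honeywell)
  w_3 = 0.193513·0.4770 + -0.006316·10.4542 = 0.0263  (Xerox)
Σw_i=1.0000  μᵀw=0.1470
σ²=wᵀΣw=λ₁·μ_p+λ₂ = 0.193513·0.147 + -0.006316 = 0.022131 ≈ 0.0221


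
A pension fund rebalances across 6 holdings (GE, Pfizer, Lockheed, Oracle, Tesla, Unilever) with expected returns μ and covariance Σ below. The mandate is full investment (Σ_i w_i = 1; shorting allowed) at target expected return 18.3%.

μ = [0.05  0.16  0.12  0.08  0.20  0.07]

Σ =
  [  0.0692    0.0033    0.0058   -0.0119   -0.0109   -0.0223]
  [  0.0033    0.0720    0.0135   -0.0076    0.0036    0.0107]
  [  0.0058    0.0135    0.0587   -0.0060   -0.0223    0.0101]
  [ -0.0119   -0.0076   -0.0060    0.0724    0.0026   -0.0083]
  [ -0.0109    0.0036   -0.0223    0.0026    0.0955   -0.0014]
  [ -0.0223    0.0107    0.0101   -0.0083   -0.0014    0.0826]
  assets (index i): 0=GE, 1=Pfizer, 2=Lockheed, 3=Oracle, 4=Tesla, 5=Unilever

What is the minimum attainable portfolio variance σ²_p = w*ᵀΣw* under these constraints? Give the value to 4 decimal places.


x=Σ⁻¹μ = [1.4691  1.5699  2.6088  1.7358  2.7785  0.9433]
y=Σ⁻¹𝟙 = [24.7164  8.1009  18.2893  21.6917  16.9303  17.9603]
a=μᵀx=1.398273  b=𝟙ᵀx=11.105284  c=𝟙ᵀy=107.688794  D=ac−b²=27.250977
λ₁=(c·0.183−b)/D = (107.688794·0.183−11.105284)/27.250977 = 0.315650
λ₂=(a−b·0.183)/D = (1.398273−11.105284·0.183)/27.250977 = -0.023265
w* = 0.315650·x + -0.023265·y:
  w_0 = 0.315650·1.4691 + -0.023265·24.7164 = -0.1113  (GE)
  w_1 = 0.315650·1.5699 + -0.023265·8.1009 = 0.3071  (Pfizer)
  w_2 = 0.315650·2.6088 + -0.023265·18.2893 = 0.3980  (Lockheed)
  w_3 = 0.315650·1.7358 + -0.023265·21.6917 = 0.0432  (Oracle)
  w_4 = 0.315650·2.7785 + -0.023265·16.9303 = 0.4831  (Tesla)
  w_5 = 0.315650·0.9433 + -0.023265·17.9603 = -0.1201  (Unilever)
Σw_i=1.0000  μᵀw=0.1830
σ²=wᵀΣw=λ₁·μ_p+λ₂ = 0.315650·0.183 + -0.023265 = 0.034499 ≈ 0.0345

0.0345


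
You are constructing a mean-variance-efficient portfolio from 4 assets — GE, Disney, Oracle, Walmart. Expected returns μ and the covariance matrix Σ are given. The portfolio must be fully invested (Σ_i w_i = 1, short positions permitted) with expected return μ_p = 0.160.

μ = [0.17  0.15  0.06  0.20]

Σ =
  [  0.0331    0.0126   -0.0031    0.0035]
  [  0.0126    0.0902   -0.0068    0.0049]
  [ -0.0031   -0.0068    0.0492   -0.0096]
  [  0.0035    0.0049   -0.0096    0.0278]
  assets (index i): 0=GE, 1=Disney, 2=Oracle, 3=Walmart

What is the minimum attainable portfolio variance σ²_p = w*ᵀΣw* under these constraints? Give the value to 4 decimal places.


x=Σ⁻¹μ = [4.2881  0.8858  3.0882  7.5647]
y=Σ⁻¹𝟙 = [25.8041  7.5447  31.2231  42.1747]
a=μᵀx=2.560070  b=𝟙ᵀx=15.826736  c=𝟙ᵀy=106.746600  D=ac−b²=22.793243
λ₁=(c·0.160−b)/D = (106.746600·0.160−15.826736)/22.793243 = 0.054960
λ₂=(a−b·0.160)/D = (2.560070−15.826736·0.160)/22.793243 = 0.001219
w* = 0.054960·x + 0.001219·y:
  w_0 = 0.054960·4.2881 + 0.001219·25.8041 = 0.2671  (GE)
  w_1 = 0.054960·0.8858 + 0.001219·7.5447 = 0.0579  (Disney)
  w_2 = 0.054960·3.0882 + 0.001219·31.2231 = 0.2078  (Oracle)
  w_3 = 0.054960·7.5647 + 0.001219·42.1747 = 0.4672  (Walmart)
Σw_i=1.0000  μᵀw=0.1600
σ²=wᵀΣw=λ₁·μ_p+λ₂ = 0.054960·0.160 + 0.001219 = 0.010013 ≈ 0.0100

0.0100


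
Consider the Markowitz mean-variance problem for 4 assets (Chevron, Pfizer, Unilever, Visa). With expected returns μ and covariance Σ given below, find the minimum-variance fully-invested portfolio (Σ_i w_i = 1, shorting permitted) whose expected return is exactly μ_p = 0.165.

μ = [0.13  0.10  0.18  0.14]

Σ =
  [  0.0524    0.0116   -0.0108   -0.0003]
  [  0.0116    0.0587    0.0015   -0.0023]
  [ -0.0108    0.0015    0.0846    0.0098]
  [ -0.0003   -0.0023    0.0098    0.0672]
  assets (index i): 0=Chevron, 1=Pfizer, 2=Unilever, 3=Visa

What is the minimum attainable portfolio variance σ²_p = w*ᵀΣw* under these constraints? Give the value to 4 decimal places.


g=Σ⁻¹μ = [2.6906  1.1855  2.2406  1.8092]
h=Σ⁻¹𝟙 = [18.7153  13.5544  12.3913  13.6214]
a=μᵀg=1.124915  b=𝟙ᵀg=7.925854  c=𝟙ᵀh=58.282372  D=ac−b²=2.743564
λ₁=(c·0.165−b)/D = (58.282372·0.165−7.925854)/2.743564 = 0.616256
λ₂=(a−b·0.165)/D = (1.124915−7.925854·0.165)/2.743564 = -0.066647
w* = 0.616256·g + -0.066647·h:
  w_0 = 0.616256·2.6906 + -0.066647·18.7153 = 0.4108  (Chevron)
  w_1 = 0.616256·1.1855 + -0.066647·13.5544 = -0.1728  (Pfizer)
  w_2 = 0.616256·2.2406 + -0.066647·12.3913 = 0.5549  (Unilever)
  w_3 = 0.616256·1.8092 + -0.066647·13.6214 = 0.2071  (Visa)
Σw_i=1.0000  μᵀw=0.1650
σ²=wᵀΣw=λ₁·μ_p+λ₂ = 0.616256·0.165 + -0.066647 = 0.035035 ≈ 0.0350

0.0350


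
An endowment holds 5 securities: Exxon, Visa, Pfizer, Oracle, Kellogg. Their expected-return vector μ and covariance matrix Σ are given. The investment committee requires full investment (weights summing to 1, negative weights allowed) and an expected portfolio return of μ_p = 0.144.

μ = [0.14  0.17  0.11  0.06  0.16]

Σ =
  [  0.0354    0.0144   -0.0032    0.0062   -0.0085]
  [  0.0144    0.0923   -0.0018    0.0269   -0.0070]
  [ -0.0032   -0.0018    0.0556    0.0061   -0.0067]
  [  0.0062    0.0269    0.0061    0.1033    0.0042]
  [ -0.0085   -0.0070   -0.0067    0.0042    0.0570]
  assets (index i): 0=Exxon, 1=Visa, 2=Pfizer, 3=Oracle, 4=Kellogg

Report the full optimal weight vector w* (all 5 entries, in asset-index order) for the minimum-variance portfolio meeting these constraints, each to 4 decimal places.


x=Σ⁻¹μ = [4.6064  1.6171  2.8343  -0.4491  4.0588]
y=Σ⁻¹𝟙 = [33.0162  7.0743  22.8401  3.4604  25.7658]
a=μᵀx=1.854038  b=𝟙ᵀx=12.667460  c=𝟙ᵀy=92.156792  D=ac−b²=10.397692
λ₁=(c·0.144−b)/D = (92.156792·0.144−12.667460)/10.397692 = 0.058005
λ₂=(a−b·0.144)/D = (1.854038−12.667460·0.144)/10.397692 = 0.002878
w* = 0.058005·x + 0.002878·y:
  w_0 = 0.058005·4.6064 + 0.002878·33.0162 = 0.3622  (Exxon)
  w_1 = 0.058005·1.6171 + 0.002878·7.0743 = 0.1142  (Visa)
  w_2 = 0.058005·2.8343 + 0.002878·22.8401 = 0.2301  (Pfizer)
  w_3 = 0.058005·-0.4491 + 0.002878·3.4604 = -0.0161  (Oracle)
  w_4 = 0.058005·4.0588 + 0.002878·25.7658 = 0.3096  (Kellogg)
Σw_i=1.0000  μᵀw=0.1440
σ²=wᵀΣw=λ₁·μ_p+λ₂ = 0.058005·0.144 + 0.002878 = 0.011231 ≈ 0.0112

0.3622  0.1142  0.2301  -0.0161  0.3096


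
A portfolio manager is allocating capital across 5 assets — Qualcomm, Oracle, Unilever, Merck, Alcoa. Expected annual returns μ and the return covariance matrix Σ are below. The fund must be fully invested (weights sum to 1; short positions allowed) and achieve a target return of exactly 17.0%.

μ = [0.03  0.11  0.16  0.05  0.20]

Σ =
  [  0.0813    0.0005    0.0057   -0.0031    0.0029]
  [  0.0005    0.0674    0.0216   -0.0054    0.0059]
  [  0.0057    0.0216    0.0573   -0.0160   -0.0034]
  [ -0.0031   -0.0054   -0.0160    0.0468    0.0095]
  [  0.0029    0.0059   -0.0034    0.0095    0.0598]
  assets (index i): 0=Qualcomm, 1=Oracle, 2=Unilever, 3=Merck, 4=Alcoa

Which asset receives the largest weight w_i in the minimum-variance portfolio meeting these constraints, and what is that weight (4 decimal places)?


p=Σ⁻¹μ = [0.0832  0.4323  3.2541  1.5803  3.2318]
q=Σ⁻¹𝟙 = [11.3810  9.0728  21.4486  28.0576  12.0375]
a=μᵀp=1.296072  b=𝟙ᵀp=8.581599  c=𝟙ᵀq=81.997551  D=ac−b²=32.630851
λ₁=(c·0.170−b)/D = (81.997551·0.170−8.581599)/32.630851 = 0.164200
λ₂=(a−b·0.170)/D = (1.296072−8.581599·0.170)/32.630851 = -0.004989
w* = 0.164200·p + -0.004989·q:
  w_0 = 0.164200·0.0832 + -0.004989·11.3810 = -0.0431  (Qualcomm)
  w_1 = 0.164200·0.4323 + -0.004989·9.0728 = 0.0257  (Oracle)
  w_2 = 0.164200·3.2541 + -0.004989·21.4486 = 0.4273  (Unilever)
  w_3 = 0.164200·1.5803 + -0.004989·28.0576 = 0.1195  (Merck)
  w_4 = 0.164200·3.2318 + -0.004989·12.0375 = 0.4706  (Alcoa)
Σw_i=1.0000  μᵀw=0.1700
σ²=wᵀΣw=λ₁·μ_p+λ₂ = 0.164200·0.170 + -0.004989 = 0.022925 ≈ 0.0229

Alcoa (0.4706)


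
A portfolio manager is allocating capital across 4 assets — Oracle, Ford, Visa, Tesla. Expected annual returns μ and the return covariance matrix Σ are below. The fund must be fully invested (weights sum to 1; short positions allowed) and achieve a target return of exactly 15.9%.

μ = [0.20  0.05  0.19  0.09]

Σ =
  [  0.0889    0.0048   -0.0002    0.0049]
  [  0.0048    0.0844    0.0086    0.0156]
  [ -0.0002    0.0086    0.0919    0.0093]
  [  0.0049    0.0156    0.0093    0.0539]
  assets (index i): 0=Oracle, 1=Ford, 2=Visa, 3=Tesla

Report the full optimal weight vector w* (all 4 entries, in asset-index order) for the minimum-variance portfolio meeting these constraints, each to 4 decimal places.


0.3609  0.0681  0.3203  0.2508

p=Σ⁻¹μ = [2.1892  0.0627  1.9535  1.1155]
q=Σ⁻¹𝟙 = [10.0822  7.8196  8.7690  13.8601]
a=μᵀp=0.912541  b=𝟙ᵀp=5.320930  c=𝟙ᵀq=40.530864  D=ac−b²=8.673786
λ₁=(c·0.159−b)/D = (40.530864·0.159−5.320930)/8.673786 = 0.129526
λ₂=(a−b·0.159)/D = (0.912541−5.320930·0.159)/8.673786 = 0.007668
w* = 0.129526·p + 0.007668·q:
  w_0 = 0.129526·2.1892 + 0.007668·10.0822 = 0.3609  (Oracle)
  w_1 = 0.129526·0.0627 + 0.007668·7.8196 = 0.0681  (Ford)
  w_2 = 0.129526·1.9535 + 0.007668·8.7690 = 0.3203  (Visa)
  w_3 = 0.129526·1.1155 + 0.007668·13.8601 = 0.2508  (Tesla)
Σw_i=1.0000  μᵀw=0.1590
σ²=wᵀΣw=λ₁·μ_p+λ₂ = 0.129526·0.159 + 0.007668 = 0.028263 ≈ 0.0283


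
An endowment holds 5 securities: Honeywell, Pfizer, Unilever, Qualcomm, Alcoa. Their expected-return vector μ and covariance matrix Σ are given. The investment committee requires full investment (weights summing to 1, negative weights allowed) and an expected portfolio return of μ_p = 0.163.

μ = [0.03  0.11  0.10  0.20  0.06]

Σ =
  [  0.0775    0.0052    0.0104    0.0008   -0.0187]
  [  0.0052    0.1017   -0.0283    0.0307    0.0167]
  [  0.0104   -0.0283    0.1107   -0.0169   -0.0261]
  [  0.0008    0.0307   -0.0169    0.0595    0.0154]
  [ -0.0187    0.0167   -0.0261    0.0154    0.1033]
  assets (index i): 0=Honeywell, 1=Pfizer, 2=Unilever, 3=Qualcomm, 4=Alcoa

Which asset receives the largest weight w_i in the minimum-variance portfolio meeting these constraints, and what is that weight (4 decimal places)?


g=Σ⁻¹μ = [0.2140  0.3922  1.6228  3.5021  0.4441]
h=Σ⁻¹𝟙 = [13.3671  6.9491  14.6535  13.9422  12.6008]
a=μᵀg=0.938914  b=𝟙ᵀg=6.175257  c=𝟙ᵀh=61.512738  D=ac−b²=19.621382
λ₁=(c·0.163−b)/D = (61.512738·0.163−6.175257)/19.621382 = 0.196282
λ₂=(a−b·0.163)/D = (0.938914−6.175257·0.163)/19.621382 = -0.003448
w* = 0.196282·g + -0.003448·h:
  w_0 = 0.196282·0.2140 + -0.003448·13.3671 = -0.0041  (Honeywell)
  w_1 = 0.196282·0.3922 + -0.003448·6.9491 = 0.0530  (Pfizer)
  w_2 = 0.196282·1.6228 + -0.003448·14.6535 = 0.2680  (Unilever)
  w_3 = 0.196282·3.5021 + -0.003448·13.9422 = 0.6393  (Qualcomm)
  w_4 = 0.196282·0.4441 + -0.003448·12.6008 = 0.0437  (Alcoa)
Σw_i=1.0000  μᵀw=0.1630
σ²=wᵀΣw=λ₁·μ_p+λ₂ = 0.196282·0.163 + -0.003448 = 0.028546 ≈ 0.0285

Qualcomm (0.6393)


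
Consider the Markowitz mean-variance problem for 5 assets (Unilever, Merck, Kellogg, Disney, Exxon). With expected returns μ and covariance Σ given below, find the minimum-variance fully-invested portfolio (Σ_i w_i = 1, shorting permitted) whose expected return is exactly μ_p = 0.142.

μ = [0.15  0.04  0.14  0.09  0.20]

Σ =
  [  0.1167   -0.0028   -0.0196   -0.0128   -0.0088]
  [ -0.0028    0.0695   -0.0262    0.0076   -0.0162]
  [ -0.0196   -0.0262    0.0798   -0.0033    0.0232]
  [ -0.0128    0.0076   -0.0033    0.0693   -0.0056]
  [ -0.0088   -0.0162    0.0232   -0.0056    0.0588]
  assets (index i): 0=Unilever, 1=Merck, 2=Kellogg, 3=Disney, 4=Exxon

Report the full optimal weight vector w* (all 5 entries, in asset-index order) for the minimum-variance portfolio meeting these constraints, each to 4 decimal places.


0.1924  0.1404  0.1535  0.1518  0.3618

u=Σ⁻¹μ = [2.1467  2.0585  1.9607  1.8613  3.6934]
v=Σ⁻¹𝟙 = [15.8652  25.2376  19.5331  17.1601  20.2618]
a=μᵀu=1.585048  b=𝟙ᵀu=11.720668  c=𝟙ᵀv=98.057663  D=ac−b²=18.052090
λ₁=(c·0.142−b)/D = (98.057663·0.142−11.720668)/18.052090 = 0.122065
λ₂=(a−b·0.142)/D = (1.585048−11.720668·0.142)/18.052090 = -0.004392
w* = 0.122065·u + -0.004392·v:
  w_0 = 0.122065·2.1467 + -0.004392·15.8652 = 0.1924  (Unilever)
  w_1 = 0.122065·2.0585 + -0.004392·25.2376 = 0.1404  (Merck)
  w_2 = 0.122065·1.9607 + -0.004392·19.5331 = 0.1535  (Kellogg)
  w_3 = 0.122065·1.8613 + -0.004392·17.1601 = 0.1518  (Disney)
  w_4 = 0.122065·3.6934 + -0.004392·20.2618 = 0.3618  (Exxon)
Σw_i=1.0000  μᵀw=0.1420
σ²=wᵀΣw=λ₁·μ_p+λ₂ = 0.122065·0.142 + -0.004392 = 0.012941 ≈ 0.0129


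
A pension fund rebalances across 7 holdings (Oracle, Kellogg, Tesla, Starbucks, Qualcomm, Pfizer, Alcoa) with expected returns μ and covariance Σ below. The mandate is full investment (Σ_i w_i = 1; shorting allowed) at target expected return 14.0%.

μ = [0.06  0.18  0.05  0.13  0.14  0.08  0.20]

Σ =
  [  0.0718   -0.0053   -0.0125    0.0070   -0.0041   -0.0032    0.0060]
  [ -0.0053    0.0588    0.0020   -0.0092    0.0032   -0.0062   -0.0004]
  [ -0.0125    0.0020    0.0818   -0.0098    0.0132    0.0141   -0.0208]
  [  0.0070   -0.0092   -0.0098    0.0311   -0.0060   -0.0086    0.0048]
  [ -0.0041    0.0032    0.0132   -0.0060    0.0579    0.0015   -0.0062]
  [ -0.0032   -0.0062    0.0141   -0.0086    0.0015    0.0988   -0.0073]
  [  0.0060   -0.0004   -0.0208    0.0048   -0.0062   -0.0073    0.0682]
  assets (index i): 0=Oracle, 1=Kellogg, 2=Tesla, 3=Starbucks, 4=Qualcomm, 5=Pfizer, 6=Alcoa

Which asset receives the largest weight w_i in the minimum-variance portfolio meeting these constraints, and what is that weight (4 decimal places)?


Starbucks (0.3036)

g=Σ⁻¹μ = [0.7486  4.0814  1.4725  6.1681  2.8645  1.6201  3.3394]
h=Σ⁻¹𝟙 = [14.6330  25.7163  18.7372  47.1882  19.1824  14.7733  19.2448]
a=μᵀg=2.853564  b=𝟙ᵀg=20.294608  c=𝟙ᵀh=159.475263  D=ac−b²=43.201686
λ₁=(c·0.140−b)/D = (159.475263·0.140−20.294608)/43.201686 = 0.047034
λ₂=(a−b·0.140)/D = (2.853564−20.294608·0.140)/43.201686 = 0.000285
w* = 0.047034·g + 0.000285·h:
  w_0 = 0.047034·0.7486 + 0.000285·14.6330 = 0.0394  (Oracle)
  w_1 = 0.047034·4.0814 + 0.000285·25.7163 = 0.1993  (Kellogg)
  w_2 = 0.047034·1.4725 + 0.000285·18.7372 = 0.0746  (Tesla)
  w_3 = 0.047034·6.1681 + 0.000285·47.1882 = 0.3036  (Starbucks)
  w_4 = 0.047034·2.8645 + 0.000285·19.1824 = 0.1402  (Qualcomm)
  w_5 = 0.047034·1.6201 + 0.000285·14.7733 = 0.0804  (Pfizer)
  w_6 = 0.047034·3.3394 + 0.000285·19.2448 = 0.1626  (Alcoa)
Σw_i=1.0000  μᵀw=0.1400
σ²=wᵀΣw=λ₁·μ_p+λ₂ = 0.047034·0.140 + 0.000285 = 0.006870 ≈ 0.0069


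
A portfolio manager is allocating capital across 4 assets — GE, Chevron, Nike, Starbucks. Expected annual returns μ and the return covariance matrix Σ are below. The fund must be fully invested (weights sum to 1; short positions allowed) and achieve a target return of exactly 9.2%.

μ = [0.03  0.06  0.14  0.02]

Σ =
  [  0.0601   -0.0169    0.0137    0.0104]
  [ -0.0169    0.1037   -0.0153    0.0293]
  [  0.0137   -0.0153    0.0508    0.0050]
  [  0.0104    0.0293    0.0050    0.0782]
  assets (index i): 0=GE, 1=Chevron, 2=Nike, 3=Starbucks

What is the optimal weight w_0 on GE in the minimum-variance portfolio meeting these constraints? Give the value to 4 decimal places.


0.2136

u=Σ⁻¹μ = [0.1970  1.1847  3.1002  -0.4125]
v=Σ⁻¹𝟙 = [15.3634  13.7564  19.2559  4.3591]
a=μᵀu=0.502764  b=𝟙ᵀu=4.069289  c=𝟙ᵀv=52.734757  D=ac−b²=9.954015
λ₁=(c·0.092−b)/D = (52.734757·0.092−4.069289)/9.954015 = 0.078592
λ₂=(a−b·0.092)/D = (0.502764−4.069289·0.092)/9.954015 = 0.012898
w* = 0.078592·u + 0.012898·v:
  w_0 = 0.078592·0.1970 + 0.012898·15.3634 = 0.2136  (GE)
  w_1 = 0.078592·1.1847 + 0.012898·13.7564 = 0.2705  (Chevron)
  w_2 = 0.078592·3.1002 + 0.012898·19.2559 = 0.4920  (Nike)
  w_3 = 0.078592·-0.4125 + 0.012898·4.3591 = 0.0238  (Starbucks)
Σw_i=1.0000  μᵀw=0.0920
σ²=wᵀΣw=λ₁·μ_p+λ₂ = 0.078592·0.092 + 0.012898 = 0.020129 ≈ 0.0201


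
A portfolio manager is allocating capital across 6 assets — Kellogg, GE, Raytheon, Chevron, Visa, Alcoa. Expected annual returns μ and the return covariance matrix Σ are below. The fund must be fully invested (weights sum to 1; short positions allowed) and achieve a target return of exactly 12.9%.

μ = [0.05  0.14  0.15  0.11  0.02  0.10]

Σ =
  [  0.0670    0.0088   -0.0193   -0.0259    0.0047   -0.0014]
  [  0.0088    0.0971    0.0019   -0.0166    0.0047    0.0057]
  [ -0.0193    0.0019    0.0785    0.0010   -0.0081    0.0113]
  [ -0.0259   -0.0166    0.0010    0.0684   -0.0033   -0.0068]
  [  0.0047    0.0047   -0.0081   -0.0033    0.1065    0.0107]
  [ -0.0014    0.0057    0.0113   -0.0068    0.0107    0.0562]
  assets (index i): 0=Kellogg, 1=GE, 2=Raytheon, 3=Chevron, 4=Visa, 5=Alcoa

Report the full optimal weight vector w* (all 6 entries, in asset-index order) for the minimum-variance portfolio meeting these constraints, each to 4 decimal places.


0.1272  0.2418  0.2842  0.2977  -0.1063  0.1554

p=Σ⁻¹μ = [2.3623  1.6032  2.1992  3.0219  0.1152  1.5771]
q=Σ⁻¹𝟙 = [30.2028  11.0810  18.0755  30.4615  8.2894  15.8952]
a=μᵀp=1.164861  b=𝟙ᵀp=10.878886  c=𝟙ᵀq=114.005476  D=ac−b²=14.450421
λ₁=(c·0.129−b)/D = (114.005476·0.129−10.878886)/14.450421 = 0.264893
λ₂=(a−b·0.129)/D = (1.164861−10.878886·0.129)/14.450421 = -0.016506
w* = 0.264893·p + -0.016506·q:
  w_0 = 0.264893·2.3623 + -0.016506·30.2028 = 0.1272  (Kellogg)
  w_1 = 0.264893·1.6032 + -0.016506·11.0810 = 0.2418  (GE)
  w_2 = 0.264893·2.1992 + -0.016506·18.0755 = 0.2842  (Raytheon)
  w_3 = 0.264893·3.0219 + -0.016506·30.4615 = 0.2977  (Chevron)
  w_4 = 0.264893·0.1152 + -0.016506·8.2894 = -0.1063  (Visa)
  w_5 = 0.264893·1.5771 + -0.016506·15.8952 = 0.1554  (Alcoa)
Σw_i=1.0000  μᵀw=0.1290
σ²=wᵀΣw=λ₁·μ_p+λ₂ = 0.264893·0.129 + -0.016506 = 0.017666 ≈ 0.0177


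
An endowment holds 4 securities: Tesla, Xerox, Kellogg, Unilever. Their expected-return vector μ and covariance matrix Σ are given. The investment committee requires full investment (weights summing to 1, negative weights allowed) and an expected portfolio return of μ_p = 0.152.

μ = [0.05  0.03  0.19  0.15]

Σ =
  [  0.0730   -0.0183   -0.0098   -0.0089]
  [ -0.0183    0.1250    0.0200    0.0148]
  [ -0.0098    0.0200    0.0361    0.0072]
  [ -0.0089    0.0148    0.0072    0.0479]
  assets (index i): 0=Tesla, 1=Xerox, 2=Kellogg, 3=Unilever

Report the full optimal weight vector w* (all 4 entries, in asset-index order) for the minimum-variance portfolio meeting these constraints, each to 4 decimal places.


0.2178  -0.0262  0.5159  0.2925

g=Σ⁻¹μ = [1.5858  -0.7495  5.5456  2.8242]
h=Σ⁻¹𝟙 = [20.7934  4.4319  27.0396  19.3066]
a=μᵀg=1.534104  b=𝟙ᵀg=9.206139  c=𝟙ᵀh=71.571524  D=ac−b²=25.045209
λ₁=(c·0.152−b)/D = (71.571524·0.152−9.206139)/25.045209 = 0.066789
λ₂=(a−b·0.152)/D = (1.534104−9.206139·0.152)/25.045209 = 0.005381
w* = 0.066789·g + 0.005381·h:
  w_0 = 0.066789·1.5858 + 0.005381·20.7934 = 0.2178  (Tesla)
  w_1 = 0.066789·-0.7495 + 0.005381·4.4319 = -0.0262  (Xerox)
  w_2 = 0.066789·5.5456 + 0.005381·27.0396 = 0.5159  (Kellogg)
  w_3 = 0.066789·2.8242 + 0.005381·19.3066 = 0.2925  (Unilever)
Σw_i=1.0000  μᵀw=0.1520
σ²=wᵀΣw=λ₁·μ_p+λ₂ = 0.066789·0.152 + 0.005381 = 0.015533 ≈ 0.0155


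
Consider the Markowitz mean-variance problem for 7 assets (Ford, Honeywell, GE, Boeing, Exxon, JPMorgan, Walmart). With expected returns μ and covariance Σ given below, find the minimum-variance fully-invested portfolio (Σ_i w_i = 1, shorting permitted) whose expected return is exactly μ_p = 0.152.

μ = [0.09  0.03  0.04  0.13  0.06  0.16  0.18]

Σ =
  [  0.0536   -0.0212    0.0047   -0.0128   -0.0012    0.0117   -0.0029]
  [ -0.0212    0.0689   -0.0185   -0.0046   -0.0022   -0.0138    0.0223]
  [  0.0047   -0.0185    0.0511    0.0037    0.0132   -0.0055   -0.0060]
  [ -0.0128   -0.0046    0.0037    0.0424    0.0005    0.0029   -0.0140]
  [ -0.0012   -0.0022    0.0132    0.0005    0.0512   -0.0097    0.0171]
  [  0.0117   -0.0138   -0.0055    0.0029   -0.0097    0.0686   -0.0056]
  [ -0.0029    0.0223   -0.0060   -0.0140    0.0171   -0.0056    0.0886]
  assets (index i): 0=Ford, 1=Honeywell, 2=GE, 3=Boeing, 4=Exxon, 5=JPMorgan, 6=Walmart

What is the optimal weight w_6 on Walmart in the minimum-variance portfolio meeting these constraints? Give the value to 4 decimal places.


g=Σ⁻¹μ = [2.9968  1.6345  1.1711  4.7347  0.5413  2.3317  2.5886]
h=Σ⁻¹𝟙 = [36.5814  36.5689  25.8482  37.9033  15.4581  19.1050  9.2437]
a=μᵀg=1.852615  b=𝟙ᵀg=15.998887  c=𝟙ᵀh=180.708440  D=ac−b²=78.818739
λ₁=(c·0.152−b)/D = (180.708440·0.152−15.998887)/78.818739 = 0.145508
λ₂=(a−b·0.152)/D = (1.852615−15.998887·0.152)/78.818739 = -0.007349
w* = 0.145508·g + -0.007349·h:
  w_0 = 0.145508·2.9968 + -0.007349·36.5814 = 0.1672  (Ford)
  w_1 = 0.145508·1.6345 + -0.007349·36.5689 = -0.0309  (Honeywell)
  w_2 = 0.145508·1.1711 + -0.007349·25.8482 = -0.0195  (GE)
  w_3 = 0.145508·4.7347 + -0.007349·37.9033 = 0.4104  (Boeing)
  w_4 = 0.145508·0.5413 + -0.007349·15.4581 = -0.0348  (Exxon)
  w_5 = 0.145508·2.3317 + -0.007349·19.1050 = 0.1989  (JPMorgan)
  w_6 = 0.145508·2.5886 + -0.007349·9.2437 = 0.3087  (Walmart)
Σw_i=1.0000  μᵀw=0.1520
σ²=wᵀΣw=λ₁·μ_p+λ₂ = 0.145508·0.152 + -0.007349 = 0.014769 ≈ 0.0148

0.3087


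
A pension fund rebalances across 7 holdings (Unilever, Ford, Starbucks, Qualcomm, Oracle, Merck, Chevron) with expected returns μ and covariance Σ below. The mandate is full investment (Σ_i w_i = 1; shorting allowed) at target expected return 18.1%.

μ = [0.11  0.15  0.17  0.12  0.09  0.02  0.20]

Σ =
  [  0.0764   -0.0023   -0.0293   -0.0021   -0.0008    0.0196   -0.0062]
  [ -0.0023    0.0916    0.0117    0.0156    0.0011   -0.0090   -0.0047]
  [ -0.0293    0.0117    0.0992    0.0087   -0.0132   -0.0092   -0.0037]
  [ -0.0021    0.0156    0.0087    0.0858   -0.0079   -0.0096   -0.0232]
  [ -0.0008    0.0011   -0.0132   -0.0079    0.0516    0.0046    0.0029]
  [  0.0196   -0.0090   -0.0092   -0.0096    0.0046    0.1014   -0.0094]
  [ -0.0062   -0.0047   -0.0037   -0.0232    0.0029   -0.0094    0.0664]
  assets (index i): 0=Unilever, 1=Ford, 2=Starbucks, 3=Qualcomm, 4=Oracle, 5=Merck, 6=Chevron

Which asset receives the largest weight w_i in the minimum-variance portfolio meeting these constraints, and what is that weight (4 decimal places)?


u=Σ⁻¹μ = [2.8412  1.1853  2.7482  2.4371  2.5496  0.5189  4.3280]
v=Σ⁻¹𝟙 = [20.5181  7.8763  18.8422  19.3781  24.8449  11.4116  25.8846]
a=μᵀu=2.355399  b=𝟙ᵀu=16.608176  c=𝟙ᵀv=128.755808  D=ac−b²=27.439776
λ₁=(c·0.181−b)/D = (128.755808·0.181−16.608176)/27.439776 = 0.244048
λ₂=(a−b·0.181)/D = (2.355399−16.608176·0.181)/27.439776 = -0.023713
w* = 0.244048·u + -0.023713·v:
  w_0 = 0.244048·2.8412 + -0.023713·20.5181 = 0.2068  (Unilever)
  w_1 = 0.244048·1.1853 + -0.023713·7.8763 = 0.1025  (Ford)
  w_2 = 0.244048·2.7482 + -0.023713·18.8422 = 0.2239  (Starbucks)
  w_3 = 0.244048·2.4371 + -0.023713·19.3781 = 0.1352  (Qualcomm)
  w_4 = 0.244048·2.5496 + -0.023713·24.8449 = 0.0331  (Oracle)
  w_5 = 0.244048·0.5189 + -0.023713·11.4116 = -0.1440  (Merck)
  w_6 = 0.244048·4.3280 + -0.023713·25.8846 = 0.4424  (Chevron)
Σw_i=1.0000  μᵀw=0.1810
σ²=wᵀΣw=λ₁·μ_p+λ₂ = 0.244048·0.181 + -0.023713 = 0.020460 ≈ 0.0205

Chevron (0.4424)


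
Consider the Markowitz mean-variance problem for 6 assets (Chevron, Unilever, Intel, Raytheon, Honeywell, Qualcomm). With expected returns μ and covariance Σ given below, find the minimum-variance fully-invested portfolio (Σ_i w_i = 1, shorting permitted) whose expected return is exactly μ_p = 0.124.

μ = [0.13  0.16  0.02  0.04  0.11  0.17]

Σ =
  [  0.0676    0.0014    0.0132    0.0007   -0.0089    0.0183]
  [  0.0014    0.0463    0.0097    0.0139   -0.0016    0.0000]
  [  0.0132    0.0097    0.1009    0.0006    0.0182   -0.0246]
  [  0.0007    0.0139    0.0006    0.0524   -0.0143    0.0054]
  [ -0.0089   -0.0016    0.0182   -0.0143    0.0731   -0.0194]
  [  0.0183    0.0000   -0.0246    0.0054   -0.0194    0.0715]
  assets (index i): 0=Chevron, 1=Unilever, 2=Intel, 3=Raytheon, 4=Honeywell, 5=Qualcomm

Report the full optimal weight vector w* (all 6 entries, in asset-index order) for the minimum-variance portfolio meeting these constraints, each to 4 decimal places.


0.1287  0.2298  0.0430  0.1349  0.2427  0.2208

p=Σ⁻¹μ = [1.5079  3.4543  -0.1555  0.2543  2.5450  2.6095]
q=Σ⁻¹𝟙 = [10.7710  14.7453  7.4644  19.0716  22.0539  18.3409]
a=μᵀp=1.479343  b=𝟙ᵀp=10.215506  c=𝟙ᵀq=92.447038  D=ac−b²=32.404340
λ₁=(c·0.124−b)/D = (92.447038·0.124−10.215506)/32.404340 = 0.038511
λ₂=(a−b·0.124)/D = (1.479343−10.215506·0.124)/32.404340 = 0.006561
w* = 0.038511·p + 0.006561·q:
  w_0 = 0.038511·1.5079 + 0.006561·10.7710 = 0.1287  (Chevron)
  w_1 = 0.038511·3.4543 + 0.006561·14.7453 = 0.2298  (Unilever)
  w_2 = 0.038511·-0.1555 + 0.006561·7.4644 = 0.0430  (Intel)
  w_3 = 0.038511·0.2543 + 0.006561·19.0716 = 0.1349  (Raytheon)
  w_4 = 0.038511·2.5450 + 0.006561·22.0539 = 0.2427  (Honeywell)
  w_5 = 0.038511·2.6095 + 0.006561·18.3409 = 0.2208  (Qualcomm)
Σw_i=1.0000  μᵀw=0.1240
σ²=wᵀΣw=λ₁·μ_p+λ₂ = 0.038511·0.124 + 0.006561 = 0.011337 ≈ 0.0113


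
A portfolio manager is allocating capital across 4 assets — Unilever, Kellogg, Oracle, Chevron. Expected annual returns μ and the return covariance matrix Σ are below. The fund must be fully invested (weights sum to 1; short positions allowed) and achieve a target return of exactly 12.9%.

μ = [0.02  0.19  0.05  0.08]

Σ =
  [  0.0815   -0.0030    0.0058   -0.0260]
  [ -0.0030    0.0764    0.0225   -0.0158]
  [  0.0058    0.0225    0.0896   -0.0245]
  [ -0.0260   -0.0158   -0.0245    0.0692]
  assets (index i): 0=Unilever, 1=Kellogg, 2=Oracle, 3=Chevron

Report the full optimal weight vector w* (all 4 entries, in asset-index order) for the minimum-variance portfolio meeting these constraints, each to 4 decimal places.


0.1219  0.5172  0.0194  0.3415

g=Σ⁻¹μ = [1.0783  2.8988  0.4076  2.3674]
h=Σ⁻¹𝟙 = [21.8800  16.2490  14.2581  31.4297]
a=μᵀg=0.782114  b=𝟙ᵀg=6.752193  c=𝟙ᵀh=83.816833  D=ac−b²=19.962198
λ₁=(c·0.129−b)/D = (83.816833·0.129−6.752193)/19.962198 = 0.203393
λ₂=(a−b·0.129)/D = (0.782114−6.752193·0.129)/19.962198 = -0.004454
w* = 0.203393·g + -0.004454·h:
  w_0 = 0.203393·1.0783 + -0.004454·21.8800 = 0.1219  (Unilever)
  w_1 = 0.203393·2.8988 + -0.004454·16.2490 = 0.5172  (Kellogg)
  w_2 = 0.203393·0.4076 + -0.004454·14.2581 = 0.0194  (Oracle)
  w_3 = 0.203393·2.3674 + -0.004454·31.4297 = 0.3415  (Chevron)
Σw_i=1.0000  μᵀw=0.1290
σ²=wᵀΣw=λ₁·μ_p+λ₂ = 0.203393·0.129 + -0.004454 = 0.021783 ≈ 0.0218


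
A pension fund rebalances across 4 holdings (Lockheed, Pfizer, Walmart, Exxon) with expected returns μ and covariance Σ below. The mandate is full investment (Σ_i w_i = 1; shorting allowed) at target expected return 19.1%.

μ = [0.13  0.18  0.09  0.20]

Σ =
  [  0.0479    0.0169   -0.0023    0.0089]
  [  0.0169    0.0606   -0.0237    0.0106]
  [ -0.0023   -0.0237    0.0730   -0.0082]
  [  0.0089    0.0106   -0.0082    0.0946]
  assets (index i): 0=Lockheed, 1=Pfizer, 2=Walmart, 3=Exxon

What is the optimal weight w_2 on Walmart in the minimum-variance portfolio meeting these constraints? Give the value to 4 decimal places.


0.0439

g=Σ⁻¹μ = [1.3405  3.2689  2.5433  1.8422]
h=Σ⁻¹𝟙 = [13.3162  19.6247  21.4985  8.9826]
a=μᵀg=1.360008  b=𝟙ᵀg=8.994923  c=𝟙ᵀh=63.421908  D=ac−b²=5.345637
λ₁=(c·0.191−b)/D = (63.421908·0.191−8.994923)/5.345637 = 0.583403
λ₂=(a−b·0.191)/D = (1.360008−8.994923·0.191)/5.345637 = -0.066975
w* = 0.583403·g + -0.066975·h:
  w_0 = 0.583403·1.3405 + -0.066975·13.3162 = -0.1098  (Lockheed)
  w_1 = 0.583403·3.2689 + -0.066975·19.6247 = 0.5927  (Pfizer)
  w_2 = 0.583403·2.5433 + -0.066975·21.4985 = 0.0439  (Walmart)
  w_3 = 0.583403·1.8422 + -0.066975·8.9826 = 0.4732  (Exxon)
Σw_i=1.0000  μᵀw=0.1910
σ²=wᵀΣw=λ₁·μ_p+λ₂ = 0.583403·0.191 + -0.066975 = 0.044455 ≈ 0.0445


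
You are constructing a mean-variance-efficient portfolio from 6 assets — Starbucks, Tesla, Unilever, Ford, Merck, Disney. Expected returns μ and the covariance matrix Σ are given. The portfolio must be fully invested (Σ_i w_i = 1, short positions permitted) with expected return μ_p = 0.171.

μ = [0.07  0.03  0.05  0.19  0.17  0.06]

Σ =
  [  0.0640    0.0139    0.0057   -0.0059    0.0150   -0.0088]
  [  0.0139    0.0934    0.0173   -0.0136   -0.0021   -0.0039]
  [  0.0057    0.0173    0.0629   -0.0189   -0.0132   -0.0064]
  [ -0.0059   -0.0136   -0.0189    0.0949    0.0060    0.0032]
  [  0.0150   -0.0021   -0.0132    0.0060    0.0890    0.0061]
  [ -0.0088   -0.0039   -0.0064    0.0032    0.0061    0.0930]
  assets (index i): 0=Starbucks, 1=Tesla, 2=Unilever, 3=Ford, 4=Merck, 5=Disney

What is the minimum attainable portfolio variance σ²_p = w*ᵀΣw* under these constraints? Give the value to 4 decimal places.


0.0392

u=Σ⁻¹μ = [0.7383  0.2829  1.7998  2.3075  1.8592  0.6494]
v=Σ⁻¹𝟙 = [12.7495  7.9964  20.6664  15.5104  10.4387  12.4982]
a=μᵀu=0.943622  b=𝟙ᵀu=7.637136  c=𝟙ᵀv=79.859668  D=ac−b²=17.031500
λ₁=(c·0.171−b)/D = (79.859668·0.171−7.637136)/17.031500 = 0.353396
λ₂=(a−b·0.171)/D = (0.943622−7.637136·0.171)/17.031500 = -0.021274
w* = 0.353396·u + -0.021274·v:
  w_0 = 0.353396·0.7383 + -0.021274·12.7495 = -0.0103  (Starbucks)
  w_1 = 0.353396·0.2829 + -0.021274·7.9964 = -0.0701  (Tesla)
  w_2 = 0.353396·1.7998 + -0.021274·20.6664 = 0.1964  (Unilever)
  w_3 = 0.353396·2.3075 + -0.021274·15.5104 = 0.4855  (Ford)
  w_4 = 0.353396·1.8592 + -0.021274·10.4387 = 0.4350  (Merck)
  w_5 = 0.353396·0.6494 + -0.021274·12.4982 = -0.0364  (Disney)
Σw_i=1.0000  μᵀw=0.1710
σ²=wᵀΣw=λ₁·μ_p+λ₂ = 0.353396·0.171 + -0.021274 = 0.039157 ≈ 0.0392


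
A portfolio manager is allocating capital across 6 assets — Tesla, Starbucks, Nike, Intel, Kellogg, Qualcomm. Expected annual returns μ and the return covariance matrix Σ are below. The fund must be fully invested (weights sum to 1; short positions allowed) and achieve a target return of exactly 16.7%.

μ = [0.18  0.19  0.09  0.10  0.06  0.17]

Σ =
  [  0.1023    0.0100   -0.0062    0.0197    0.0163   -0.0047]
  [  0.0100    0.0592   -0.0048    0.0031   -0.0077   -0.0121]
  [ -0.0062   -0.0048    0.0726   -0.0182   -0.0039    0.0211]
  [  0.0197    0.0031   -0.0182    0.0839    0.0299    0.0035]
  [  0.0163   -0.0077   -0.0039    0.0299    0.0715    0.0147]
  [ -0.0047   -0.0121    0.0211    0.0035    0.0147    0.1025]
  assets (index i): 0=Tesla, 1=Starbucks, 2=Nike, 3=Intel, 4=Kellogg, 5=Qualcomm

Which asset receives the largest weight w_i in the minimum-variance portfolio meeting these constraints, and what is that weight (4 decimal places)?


u=Σ⁻¹μ = [1.3814  3.4337  1.2907  0.8622  0.2341  1.7985]
v=Σ⁻¹𝟙 = [5.7318  19.5550  16.3970  9.4545  10.2542  7.1586]
a=μᵀu=1.423222  b=𝟙ᵀu=9.000544  c=𝟙ᵀv=68.550925  D=ac−b²=16.553389
λ₁=(c·0.167−b)/D = (68.550925·0.167−9.000544)/16.553389 = 0.147853
λ₂=(a−b·0.167)/D = (1.423222−9.000544·0.167)/16.553389 = -0.004825
w* = 0.147853·u + -0.004825·v:
  w_0 = 0.147853·1.3814 + -0.004825·5.7318 = 0.1766  (Tesla)
  w_1 = 0.147853·3.4337 + -0.004825·19.5550 = 0.4133  (Starbucks)
  w_2 = 0.147853·1.2907 + -0.004825·16.3970 = 0.1117  (Nike)
  w_3 = 0.147853·0.8622 + -0.004825·9.4545 = 0.0819  (Intel)
  w_4 = 0.147853·0.2341 + -0.004825·10.2542 = -0.0149  (Kellogg)
  w_5 = 0.147853·1.7985 + -0.004825·7.1586 = 0.2314  (Qualcomm)
Σw_i=1.0000  μᵀw=0.1670
σ²=wᵀΣw=λ₁·μ_p+λ₂ = 0.147853·0.167 + -0.004825 = 0.019866 ≈ 0.0199

Starbucks (0.4133)


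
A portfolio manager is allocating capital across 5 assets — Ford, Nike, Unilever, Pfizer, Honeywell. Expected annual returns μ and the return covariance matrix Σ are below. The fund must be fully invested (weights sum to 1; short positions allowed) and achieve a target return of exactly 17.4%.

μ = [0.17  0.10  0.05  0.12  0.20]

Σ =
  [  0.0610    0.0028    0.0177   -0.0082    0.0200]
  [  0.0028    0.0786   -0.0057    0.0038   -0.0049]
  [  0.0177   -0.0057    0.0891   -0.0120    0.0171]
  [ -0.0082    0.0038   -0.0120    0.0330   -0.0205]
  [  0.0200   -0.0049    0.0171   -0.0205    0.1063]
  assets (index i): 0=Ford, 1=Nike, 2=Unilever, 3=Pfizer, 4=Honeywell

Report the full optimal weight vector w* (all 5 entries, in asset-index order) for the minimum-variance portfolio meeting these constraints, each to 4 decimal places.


0.3471  0.0174  -0.1634  0.4795  0.3194

p=Σ⁻¹μ = [2.5793  1.0841  0.4267  5.8661  2.5088]
q=Σ⁻¹𝟙 = [13.6710  11.8279  12.7091  45.7559  14.1600]
a=μᵀp=1.773920  b=𝟙ᵀp=12.465020  c=𝟙ᵀq=98.123866  D=ac−b²=18.687192
λ₁=(c·0.174−b)/D = (98.123866·0.174−12.465020)/18.687192 = 0.246615
λ₂=(a−b·0.174)/D = (1.773920−12.465020·0.174)/18.687192 = -0.021137
w* = 0.246615·p + -0.021137·q:
  w_0 = 0.246615·2.5793 + -0.021137·13.6710 = 0.3471  (Ford)
  w_1 = 0.246615·1.0841 + -0.021137·11.8279 = 0.0174  (Nike)
  w_2 = 0.246615·0.4267 + -0.021137·12.7091 = -0.1634  (Unilever)
  w_3 = 0.246615·5.8661 + -0.021137·45.7559 = 0.4795  (Pfizer)
  w_4 = 0.246615·2.5088 + -0.021137·14.1600 = 0.3194  (Honeywell)
Σw_i=1.0000  μᵀw=0.1740
σ²=wᵀΣw=λ₁·μ_p+λ₂ = 0.246615·0.174 + -0.021137 = 0.021774 ≈ 0.0218


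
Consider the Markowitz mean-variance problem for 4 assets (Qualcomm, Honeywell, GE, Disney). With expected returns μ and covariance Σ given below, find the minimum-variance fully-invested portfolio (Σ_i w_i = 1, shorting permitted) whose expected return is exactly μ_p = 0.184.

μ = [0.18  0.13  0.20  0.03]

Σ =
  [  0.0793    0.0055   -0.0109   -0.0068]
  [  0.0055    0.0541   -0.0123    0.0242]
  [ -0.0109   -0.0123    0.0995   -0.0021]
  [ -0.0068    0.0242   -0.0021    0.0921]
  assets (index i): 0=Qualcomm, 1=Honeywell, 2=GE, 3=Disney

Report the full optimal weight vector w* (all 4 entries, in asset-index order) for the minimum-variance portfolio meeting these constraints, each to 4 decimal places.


0.3368  0.3923  0.3779  -0.1070

g=Σ⁻¹μ = [2.4182  2.8339  2.6215  -0.1806]
h=Σ⁻¹𝟙 = [14.0215  16.7022  13.8160  7.8194]
a=μᵀg=1.322551  b=𝟙ᵀg=7.692937  c=𝟙ᵀh=52.359091  D=ac−b²=10.066269
λ₁=(c·0.184−b)/D = (52.359091·0.184−7.692937)/10.066269 = 0.192836
λ₂=(a−b·0.184)/D = (1.322551−7.692937·0.184)/10.066269 = -0.009234
w* = 0.192836·g + -0.009234·h:
  w_0 = 0.192836·2.4182 + -0.009234·14.0215 = 0.3368  (Qualcomm)
  w_1 = 0.192836·2.8339 + -0.009234·16.7022 = 0.3923  (Honeywell)
  w_2 = 0.192836·2.6215 + -0.009234·13.8160 = 0.3779  (GE)
  w_3 = 0.192836·-0.1806 + -0.009234·7.8194 = -0.1070  (Disney)
Σw_i=1.0000  μᵀw=0.1840
σ²=wᵀΣw=λ₁·μ_p+λ₂ = 0.192836·0.184 + -0.009234 = 0.026248 ≈ 0.0262
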